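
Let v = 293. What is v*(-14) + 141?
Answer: -3961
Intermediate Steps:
v*(-14) + 141 = 293*(-14) + 141 = -4102 + 141 = -3961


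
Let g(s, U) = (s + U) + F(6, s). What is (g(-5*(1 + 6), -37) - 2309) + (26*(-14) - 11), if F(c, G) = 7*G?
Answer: -3001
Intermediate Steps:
g(s, U) = U + 8*s (g(s, U) = (s + U) + 7*s = (U + s) + 7*s = U + 8*s)
(g(-5*(1 + 6), -37) - 2309) + (26*(-14) - 11) = ((-37 + 8*(-5*(1 + 6))) - 2309) + (26*(-14) - 11) = ((-37 + 8*(-5*7)) - 2309) + (-364 - 11) = ((-37 + 8*(-35)) - 2309) - 375 = ((-37 - 280) - 2309) - 375 = (-317 - 2309) - 375 = -2626 - 375 = -3001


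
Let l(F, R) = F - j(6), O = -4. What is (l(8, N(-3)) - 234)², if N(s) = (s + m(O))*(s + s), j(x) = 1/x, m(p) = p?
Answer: 1841449/36 ≈ 51151.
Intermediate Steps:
N(s) = 2*s*(-4 + s) (N(s) = (s - 4)*(s + s) = (-4 + s)*(2*s) = 2*s*(-4 + s))
l(F, R) = -⅙ + F (l(F, R) = F - 1/6 = F - 1*⅙ = F - ⅙ = -⅙ + F)
(l(8, N(-3)) - 234)² = ((-⅙ + 8) - 234)² = (47/6 - 234)² = (-1357/6)² = 1841449/36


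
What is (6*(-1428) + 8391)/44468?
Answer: -177/44468 ≈ -0.0039804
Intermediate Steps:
(6*(-1428) + 8391)/44468 = (-8568 + 8391)*(1/44468) = -177*1/44468 = -177/44468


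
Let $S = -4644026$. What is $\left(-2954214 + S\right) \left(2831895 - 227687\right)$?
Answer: $-19787397393920$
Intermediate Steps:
$\left(-2954214 + S\right) \left(2831895 - 227687\right) = \left(-2954214 - 4644026\right) \left(2831895 - 227687\right) = \left(-7598240\right) 2604208 = -19787397393920$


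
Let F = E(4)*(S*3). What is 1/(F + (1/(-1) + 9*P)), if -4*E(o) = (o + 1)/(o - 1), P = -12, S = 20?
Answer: -1/134 ≈ -0.0074627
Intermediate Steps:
E(o) = -(1 + o)/(4*(-1 + o)) (E(o) = -(o + 1)/(4*(o - 1)) = -(1 + o)/(4*(-1 + o)))
F = -25 (F = ((-1 - 1*4)/(4*(-1 + 4)))*(20*3) = ((¼)*(-1 - 4)/3)*60 = ((¼)*(⅓)*(-5))*60 = -5/12*60 = -25)
1/(F + (1/(-1) + 9*P)) = 1/(-25 + (1/(-1) + 9*(-12))) = 1/(-25 + (-1 - 108)) = 1/(-25 - 109) = 1/(-134) = -1/134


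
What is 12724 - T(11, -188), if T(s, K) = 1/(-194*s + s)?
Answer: 27013053/2123 ≈ 12724.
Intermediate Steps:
T(s, K) = -1/(193*s) (T(s, K) = 1/(-193*s) = -1/(193*s))
12724 - T(11, -188) = 12724 - (-1)/(193*11) = 12724 - 1*(-1/2123) = 12724 + 1/2123 = 27013053/2123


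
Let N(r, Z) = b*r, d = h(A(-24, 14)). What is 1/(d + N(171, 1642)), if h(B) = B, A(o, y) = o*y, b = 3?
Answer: 1/177 ≈ 0.0056497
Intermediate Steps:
d = -336 (d = -24*14 = -336)
N(r, Z) = 3*r
1/(d + N(171, 1642)) = 1/(-336 + 3*171) = 1/(-336 + 513) = 1/177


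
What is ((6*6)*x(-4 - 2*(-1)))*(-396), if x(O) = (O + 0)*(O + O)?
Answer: -114048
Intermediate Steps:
x(O) = 2*O**2 (x(O) = O*(2*O) = 2*O**2)
((6*6)*x(-4 - 2*(-1)))*(-396) = ((6*6)*(2*(-4 - 2*(-1))**2))*(-396) = (36*(2*(-4 + 2)**2))*(-396) = (36*(2*(-2)**2))*(-396) = (36*(2*4))*(-396) = (36*8)*(-396) = 288*(-396) = -114048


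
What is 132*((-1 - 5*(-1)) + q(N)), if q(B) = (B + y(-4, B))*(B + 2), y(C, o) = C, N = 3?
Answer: -132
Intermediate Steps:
q(B) = (-4 + B)*(2 + B) (q(B) = (B - 4)*(B + 2) = (-4 + B)*(2 + B))
132*((-1 - 5*(-1)) + q(N)) = 132*((-1 - 5*(-1)) + (-8 + 3² - 2*3)) = 132*((-1 + 5) + (-8 + 9 - 6)) = 132*(4 - 5) = 132*(-1) = -132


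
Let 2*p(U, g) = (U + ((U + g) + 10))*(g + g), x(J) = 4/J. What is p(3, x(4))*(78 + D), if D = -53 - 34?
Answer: -153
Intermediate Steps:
p(U, g) = g*(10 + g + 2*U) (p(U, g) = ((U + ((U + g) + 10))*(g + g))/2 = ((U + (10 + U + g))*(2*g))/2 = ((10 + g + 2*U)*(2*g))/2 = (2*g*(10 + g + 2*U))/2 = g*(10 + g + 2*U))
D = -87
p(3, x(4))*(78 + D) = ((4/4)*(10 + 4/4 + 2*3))*(78 - 87) = ((4*(1/4))*(10 + 4*(1/4) + 6))*(-9) = (1*(10 + 1 + 6))*(-9) = (1*17)*(-9) = 17*(-9) = -153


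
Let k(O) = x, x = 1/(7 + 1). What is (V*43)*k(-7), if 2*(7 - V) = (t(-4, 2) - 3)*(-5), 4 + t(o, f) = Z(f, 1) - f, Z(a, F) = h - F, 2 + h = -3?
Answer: -2623/16 ≈ -163.94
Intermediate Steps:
h = -5 (h = -2 - 3 = -5)
Z(a, F) = -5 - F
t(o, f) = -10 - f (t(o, f) = -4 + ((-5 - 1*1) - f) = -4 + ((-5 - 1) - f) = -4 + (-6 - f) = -10 - f)
x = 1/8 ≈ 0.12500
V = -61/2 (V = 7 - ((-10 - 1*2) - 3)*(-5)/2 = 7 - ((-10 - 2) - 3)*(-5)/2 = 7 - (-12 - 3)*(-5)/2 = 7 - (-15)*(-5)/2 = 7 - 1/2*75 = 7 - 75/2 = -61/2 ≈ -30.500)
k(O) = 1/8
(V*43)*k(-7) = -61/2*43*(1/8) = -2623/2*1/8 = -2623/16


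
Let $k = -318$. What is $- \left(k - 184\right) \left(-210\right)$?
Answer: $-105420$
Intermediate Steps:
$- \left(k - 184\right) \left(-210\right) = - \left(-318 - 184\right) \left(-210\right) = - \left(-502\right) \left(-210\right) = \left(-1\right) 105420 = -105420$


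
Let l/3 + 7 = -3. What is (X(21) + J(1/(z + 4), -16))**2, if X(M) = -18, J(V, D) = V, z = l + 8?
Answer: 105625/324 ≈ 326.00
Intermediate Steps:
l = -30 (l = -21 + 3*(-3) = -21 - 9 = -30)
z = -22 (z = -30 + 8 = -22)
(X(21) + J(1/(z + 4), -16))**2 = (-18 + 1/(-22 + 4))**2 = (-18 + 1/(-18))**2 = (-18 - 1/18)**2 = (-325/18)**2 = 105625/324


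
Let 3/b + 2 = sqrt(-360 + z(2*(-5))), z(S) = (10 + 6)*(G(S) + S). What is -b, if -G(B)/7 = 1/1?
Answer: 1/106 + I*sqrt(158)/106 ≈ 0.009434 + 0.11858*I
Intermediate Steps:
G(B) = -7 (G(B) = -7/1 = -7)
z(S) = -112 + 16*S (z(S) = (10 + 6)*(-7 + S) = 16*(-7 + S) = -112 + 16*S)
b = 3/(-2 + 2*I*sqrt(158)) (b = 3/(-2 + sqrt(-360 + (-112 + 16*(2*(-5))))) = 3/(-2 + sqrt(-360 + (-112 + 16*(-10)))) = 3/(-2 + sqrt(-360 + (-112 - 160))) = 3/(-2 + sqrt(-360 - 272)) = 3/(-2 + sqrt(-632)) = 3/(-2 + 2*I*sqrt(158)) ≈ -0.009434 - 0.11858*I)
-b = -(-1/106 - I*sqrt(158)/106) = 1/106 + I*sqrt(158)/106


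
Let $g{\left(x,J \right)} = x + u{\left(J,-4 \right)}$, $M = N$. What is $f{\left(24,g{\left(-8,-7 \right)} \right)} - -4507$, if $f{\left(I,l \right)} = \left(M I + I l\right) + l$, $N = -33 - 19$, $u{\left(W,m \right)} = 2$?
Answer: $3109$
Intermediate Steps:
$N = -52$ ($N = -33 - 19 = -52$)
$M = -52$
$g{\left(x,J \right)} = 2 + x$ ($g{\left(x,J \right)} = x + 2 = 2 + x$)
$f{\left(I,l \right)} = l - 52 I + I l$ ($f{\left(I,l \right)} = \left(- 52 I + I l\right) + l = l - 52 I + I l$)
$f{\left(24,g{\left(-8,-7 \right)} \right)} - -4507 = \left(\left(2 - 8\right) - 1248 + 24 \left(2 - 8\right)\right) - -4507 = \left(-6 - 1248 + 24 \left(-6\right)\right) + 4507 = \left(-6 - 1248 - 144\right) + 4507 = -1398 + 4507 = 3109$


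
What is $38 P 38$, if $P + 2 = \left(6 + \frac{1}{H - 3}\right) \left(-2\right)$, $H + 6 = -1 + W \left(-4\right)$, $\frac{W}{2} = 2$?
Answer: $- \frac{261364}{13} \approx -20105.0$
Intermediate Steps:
$W = 4$ ($W = 2 \cdot 2 = 4$)
$H = -23$ ($H = -6 + \left(-1 + 4 \left(-4\right)\right) = -6 - 17 = -23$)
$P = - \frac{181}{13}$ ($P = -2 + \left(6 + \frac{1}{-23 - 3}\right) \left(-2\right) = -2 + \left(6 + \frac{1}{-26}\right) \left(-2\right) = -2 + \left(6 - \frac{1}{26}\right) \left(-2\right) = -2 + \frac{155}{26} \left(-2\right) = -2 - \frac{155}{13} = - \frac{181}{13} \approx -13.923$)
$38 P 38 = 38 \left(- \frac{181}{13}\right) 38 = \left(- \frac{6878}{13}\right) 38 = - \frac{261364}{13}$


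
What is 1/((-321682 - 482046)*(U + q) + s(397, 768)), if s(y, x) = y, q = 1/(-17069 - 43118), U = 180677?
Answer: -60187/8740065042303105 ≈ -6.8863e-12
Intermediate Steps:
q = -1/60187 (q = 1/(-60187) = -1/60187 ≈ -1.6615e-5)
1/((-321682 - 482046)*(U + q) + s(397, 768)) = 1/((-321682 - 482046)*(180677 - 1/60187) + 397) = 1/(-803728*10874406598/60187 + 397) = 1/(-8740065066197344/60187 + 397) = 1/(-8740065042303105/60187) = -60187/8740065042303105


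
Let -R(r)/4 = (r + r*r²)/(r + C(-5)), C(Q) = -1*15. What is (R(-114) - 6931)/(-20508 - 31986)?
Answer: 757859/752414 ≈ 1.0072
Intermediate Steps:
C(Q) = -15
R(r) = -4*(r + r³)/(-15 + r) (R(r) = -4*(r + r*r²)/(r - 15) = -4*(r + r³)/(-15 + r))
(R(-114) - 6931)/(-20508 - 31986) = (-4*(-114)*(1 + (-114)²)/(-15 - 114) - 6931)/(-20508 - 31986) = (-4*(-114)*(1 + 12996)/(-129) - 6931)/(-52494) = (-4*(-114)*(-1/129)*12997 - 6931)*(-1/52494) = (-1975544/43 - 6931)*(-1/52494) = -2273577/43*(-1/52494) = 757859/752414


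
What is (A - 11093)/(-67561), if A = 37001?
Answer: -25908/67561 ≈ -0.38348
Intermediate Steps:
(A - 11093)/(-67561) = (37001 - 11093)/(-67561) = 25908*(-1/67561) = -25908/67561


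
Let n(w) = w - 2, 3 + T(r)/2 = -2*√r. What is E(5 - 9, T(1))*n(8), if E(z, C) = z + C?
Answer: -84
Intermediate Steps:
T(r) = -6 - 4*√r (T(r) = -6 + 2*(-2*√r) = -6 - 4*√r)
E(z, C) = C + z
n(w) = -2 + w
E(5 - 9, T(1))*n(8) = ((-6 - 4*√1) + (5 - 9))*(-2 + 8) = ((-6 - 4*1) - 4)*6 = ((-6 - 4) - 4)*6 = (-10 - 4)*6 = -14*6 = -84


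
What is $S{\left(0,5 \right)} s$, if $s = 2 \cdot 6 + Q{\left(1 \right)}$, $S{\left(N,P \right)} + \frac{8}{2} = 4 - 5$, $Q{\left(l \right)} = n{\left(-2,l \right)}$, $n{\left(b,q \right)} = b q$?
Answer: $-50$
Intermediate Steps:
$Q{\left(l \right)} = - 2 l$
$S{\left(N,P \right)} = -5$ ($S{\left(N,P \right)} = -4 + \left(4 - 5\right) = -4 - 1 = -5$)
$s = 10$ ($s = 2 \cdot 6 - 2 = 12 - 2 = 10$)
$S{\left(0,5 \right)} s = \left(-5\right) 10 = -50$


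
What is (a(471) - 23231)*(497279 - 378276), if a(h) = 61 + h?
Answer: -2701249097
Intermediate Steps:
(a(471) - 23231)*(497279 - 378276) = ((61 + 471) - 23231)*(497279 - 378276) = (532 - 23231)*119003 = -22699*119003 = -2701249097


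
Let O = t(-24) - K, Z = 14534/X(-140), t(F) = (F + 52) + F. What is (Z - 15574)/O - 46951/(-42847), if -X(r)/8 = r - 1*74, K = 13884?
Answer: 1128734704499/509077204160 ≈ 2.2172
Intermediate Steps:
t(F) = 52 + 2*F (t(F) = (52 + F) + F = 52 + 2*F)
X(r) = 592 - 8*r (X(r) = -8*(r - 1*74) = -8*(r - 74) = -8*(-74 + r) = 592 - 8*r)
Z = 7267/856 (Z = 14534/(592 - 8*(-140)) = 14534/(592 + 1120) = 14534/1712 = 14534*(1/1712) = 7267/856 ≈ 8.4895)
O = -13880 (O = (52 + 2*(-24)) - 1*13884 = (52 - 48) - 13884 = 4 - 13884 = -13880)
(Z - 15574)/O - 46951/(-42847) = (7267/856 - 15574)/(-13880) - 46951/(-42847) = -13324077/856*(-1/13880) - 46951*(-1/42847) = 13324077/11881280 + 46951/42847 = 1128734704499/509077204160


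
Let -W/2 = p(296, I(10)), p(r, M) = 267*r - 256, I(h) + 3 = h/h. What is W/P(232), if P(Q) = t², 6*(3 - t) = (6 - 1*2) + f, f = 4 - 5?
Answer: -630208/25 ≈ -25208.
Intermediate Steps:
I(h) = -2 (I(h) = -3 + h/h = -3 + 1 = -2)
f = -1
t = 5/2 (t = 3 - ((6 - 1*2) - 1)/6 = 3 - ((6 - 2) - 1)/6 = 3 - (4 - 1)/6 = 3 - ⅙*3 = 3 - ½ = 5/2 ≈ 2.5000)
P(Q) = 25/4 (P(Q) = (5/2)² = 25/4)
p(r, M) = -256 + 267*r
W = -157552 (W = -2*(-256 + 267*296) = -2*(-256 + 79032) = -2*78776 = -157552)
W/P(232) = -157552/25/4 = -157552*4/25 = -630208/25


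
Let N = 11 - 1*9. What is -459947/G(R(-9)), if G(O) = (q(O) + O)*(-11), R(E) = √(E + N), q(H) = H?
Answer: -459947*I*√7/154 ≈ -7902.0*I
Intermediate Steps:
N = 2 (N = 11 - 9 = 2)
R(E) = √(2 + E) (R(E) = √(E + 2) = √(2 + E))
G(O) = -22*O (G(O) = (O + O)*(-11) = (2*O)*(-11) = -22*O)
-459947/G(R(-9)) = -459947*(-1/(22*√(2 - 9))) = -459947*I*√7/154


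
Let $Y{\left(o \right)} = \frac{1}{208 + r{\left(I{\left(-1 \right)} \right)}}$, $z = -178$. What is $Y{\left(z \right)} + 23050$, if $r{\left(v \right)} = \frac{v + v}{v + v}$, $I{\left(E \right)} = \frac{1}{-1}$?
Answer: $\frac{4817451}{209} \approx 23050.0$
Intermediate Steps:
$I{\left(E \right)} = -1$
$r{\left(v \right)} = 1$ ($r{\left(v \right)} = \frac{2 v}{2 v} = 2 v \frac{1}{2 v} = 1$)
$Y{\left(o \right)} = \frac{1}{209}$ ($Y{\left(o \right)} = \frac{1}{208 + 1} = \frac{1}{209}$)
$Y{\left(z \right)} + 23050 = \frac{1}{209} + 23050 = \frac{4817451}{209}$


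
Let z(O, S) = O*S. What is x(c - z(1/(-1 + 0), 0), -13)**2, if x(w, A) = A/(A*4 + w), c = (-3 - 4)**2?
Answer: 169/9 ≈ 18.778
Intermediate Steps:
c = 49 (c = (-7)**2 = 49)
x(w, A) = A/(w + 4*A) (x(w, A) = A/(4*A + w) = A/(w + 4*A))
x(c - z(1/(-1 + 0), 0), -13)**2 = (-13/((49 - 0/(-1 + 0)) + 4*(-13)))**2 = (-13/((49 - 0/(-1)) - 52))**2 = (-13/((49 - (-1)*0) - 52))**2 = (-13/((49 - 1*0) - 52))**2 = (-13/((49 + 0) - 52))**2 = (-13/(49 - 52))**2 = (-13/(-3))**2 = (-13*(-1/3))**2 = (13/3)**2 = 169/9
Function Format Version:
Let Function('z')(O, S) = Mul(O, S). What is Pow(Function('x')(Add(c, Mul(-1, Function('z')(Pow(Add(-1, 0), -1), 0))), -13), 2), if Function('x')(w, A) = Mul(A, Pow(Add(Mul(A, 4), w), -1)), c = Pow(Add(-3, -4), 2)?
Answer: Rational(169, 9) ≈ 18.778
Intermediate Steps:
c = 49 (c = Pow(-7, 2) = 49)
Function('x')(w, A) = Mul(A, Pow(Add(w, Mul(4, A)), -1)) (Function('x')(w, A) = Mul(A, Pow(Add(Mul(4, A), w), -1)) = Mul(A, Pow(Add(w, Mul(4, A)), -1)))
Pow(Function('x')(Add(c, Mul(-1, Function('z')(Pow(Add(-1, 0), -1), 0))), -13), 2) = Pow(Mul(-13, Pow(Add(Add(49, Mul(-1, Mul(Pow(Add(-1, 0), -1), 0))), Mul(4, -13)), -1)), 2) = Pow(Mul(-13, Pow(Add(Add(49, Mul(-1, Mul(Pow(-1, -1), 0))), -52), -1)), 2) = Pow(Mul(-13, Pow(Add(Add(49, Mul(-1, Mul(-1, 0))), -52), -1)), 2) = Pow(Mul(-13, Pow(Add(Add(49, Mul(-1, 0)), -52), -1)), 2) = Pow(Mul(-13, Pow(Add(Add(49, 0), -52), -1)), 2) = Pow(Mul(-13, Pow(Add(49, -52), -1)), 2) = Pow(Mul(-13, Pow(-3, -1)), 2) = Pow(Mul(-13, Rational(-1, 3)), 2) = Pow(Rational(13, 3), 2) = Rational(169, 9)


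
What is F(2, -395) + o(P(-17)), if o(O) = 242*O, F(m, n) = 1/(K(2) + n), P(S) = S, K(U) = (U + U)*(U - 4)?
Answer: -1657943/403 ≈ -4114.0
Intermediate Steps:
K(U) = 2*U*(-4 + U) (K(U) = (2*U)*(-4 + U) = 2*U*(-4 + U))
F(m, n) = 1/(-8 + n) (F(m, n) = 1/(2*2*(-4 + 2) + n) = 1/(2*2*(-2) + n) = 1/(-8 + n))
F(2, -395) + o(P(-17)) = 1/(-8 - 395) + 242*(-17) = 1/(-403) - 4114 = -1/403 - 4114 = -1657943/403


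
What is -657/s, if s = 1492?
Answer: -657/1492 ≈ -0.44035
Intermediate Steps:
-657/s = -657/1492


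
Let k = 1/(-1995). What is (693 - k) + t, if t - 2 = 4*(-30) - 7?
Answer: 1133161/1995 ≈ 568.00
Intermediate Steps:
k = -1/1995 ≈ -0.00050125
t = -125 (t = 2 + (4*(-30) - 7) = 2 + (-120 - 7) = 2 - 127 = -125)
(693 - k) + t = (693 - 1*(-1/1995)) - 125 = (693 + 1/1995) - 125 = 1382536/1995 - 125 = 1133161/1995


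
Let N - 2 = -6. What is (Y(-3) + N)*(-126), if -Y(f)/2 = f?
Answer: -252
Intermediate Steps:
N = -4 (N = 2 - 6 = -4)
Y(f) = -2*f
(Y(-3) + N)*(-126) = (-2*(-3) - 4)*(-126) = (6 - 4)*(-126) = 2*(-126) = -252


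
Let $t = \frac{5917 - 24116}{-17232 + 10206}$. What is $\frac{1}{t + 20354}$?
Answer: $\frac{7026}{143025403} \approx 4.9124 \cdot 10^{-5}$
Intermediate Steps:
$t = \frac{18199}{7026}$ ($t = - \frac{18199}{-7026} = \left(-18199\right) \left(- \frac{1}{7026}\right) = \frac{18199}{7026} \approx 2.5902$)
$\frac{1}{t + 20354} = \frac{1}{\frac{18199}{7026} + 20354} = \frac{1}{\frac{143025403}{7026}} = \frac{7026}{143025403}$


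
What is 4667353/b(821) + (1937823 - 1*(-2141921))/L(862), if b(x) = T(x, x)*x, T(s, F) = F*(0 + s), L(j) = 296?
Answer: 282210171396909/20475343457 ≈ 13783.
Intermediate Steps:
T(s, F) = F*s
b(x) = x³ (b(x) = (x*x)*x = x²*x = x³)
4667353/b(821) + (1937823 - 1*(-2141921))/L(862) = 4667353/(821³) + (1937823 - 1*(-2141921))/296 = 4667353/553387661 + (1937823 + 2141921)*(1/296) = 4667353*(1/553387661) + 4079744*(1/296) = 4667353/553387661 + 509968/37 = 282210171396909/20475343457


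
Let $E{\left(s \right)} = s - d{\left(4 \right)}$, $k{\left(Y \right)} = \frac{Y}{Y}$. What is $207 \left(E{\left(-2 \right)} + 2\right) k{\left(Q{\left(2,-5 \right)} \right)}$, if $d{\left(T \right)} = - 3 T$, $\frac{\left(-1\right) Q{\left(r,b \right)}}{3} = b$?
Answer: $2484$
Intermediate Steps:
$Q{\left(r,b \right)} = - 3 b$
$k{\left(Y \right)} = 1$
$E{\left(s \right)} = 12 + s$ ($E{\left(s \right)} = s - \left(-3\right) 4 = s - -12 = s + 12 = 12 + s$)
$207 \left(E{\left(-2 \right)} + 2\right) k{\left(Q{\left(2,-5 \right)} \right)} = 207 \left(\left(12 - 2\right) + 2\right) 1 = 207 \left(10 + 2\right) 1 = 207 \cdot 12 \cdot 1 = 207 \cdot 12 = 2484$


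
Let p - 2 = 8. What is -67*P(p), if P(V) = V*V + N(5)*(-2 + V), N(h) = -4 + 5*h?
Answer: -17956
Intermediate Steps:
p = 10 (p = 2 + 8 = 10)
P(V) = -42 + V**2 + 21*V (P(V) = V*V + (-4 + 5*5)*(-2 + V) = V**2 + (-4 + 25)*(-2 + V) = V**2 + 21*(-2 + V) = V**2 + (-42 + 21*V) = -42 + V**2 + 21*V)
-67*P(p) = -67*(-42 + 10**2 + 21*10) = -67*(-42 + 100 + 210) = -67*268 = -17956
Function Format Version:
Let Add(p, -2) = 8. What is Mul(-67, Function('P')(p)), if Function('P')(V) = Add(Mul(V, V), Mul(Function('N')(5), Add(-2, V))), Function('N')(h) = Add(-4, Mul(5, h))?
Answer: -17956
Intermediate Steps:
p = 10 (p = Add(2, 8) = 10)
Function('P')(V) = Add(-42, Pow(V, 2), Mul(21, V)) (Function('P')(V) = Add(Mul(V, V), Mul(Add(-4, Mul(5, 5)), Add(-2, V))) = Add(Pow(V, 2), Mul(Add(-4, 25), Add(-2, V))) = Add(Pow(V, 2), Mul(21, Add(-2, V))) = Add(Pow(V, 2), Add(-42, Mul(21, V))) = Add(-42, Pow(V, 2), Mul(21, V)))
Mul(-67, Function('P')(p)) = Mul(-67, Add(-42, Pow(10, 2), Mul(21, 10))) = Mul(-67, Add(-42, 100, 210)) = Mul(-67, 268) = -17956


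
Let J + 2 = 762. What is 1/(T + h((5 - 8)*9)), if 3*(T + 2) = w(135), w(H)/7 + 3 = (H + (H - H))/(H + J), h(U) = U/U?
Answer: -179/1369 ≈ -0.13075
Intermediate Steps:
J = 760 (J = -2 + 762 = 760)
h(U) = 1
w(H) = -21 + 7*H/(760 + H) (w(H) = -21 + 7*((H + (H - H))/(H + 760)) = -21 + 7*((H + 0)/(760 + H)) = -21 + 7*(H/(760 + H)) = -21 + 7*H/(760 + H))
T = -1548/179 (T = -2 + (14*(-1140 - 1*135)/(760 + 135))/3 = -2 + (14*(-1140 - 135)/895)/3 = -2 + (14*(1/895)*(-1275))/3 = -2 + (⅓)*(-3570/179) = -2 - 1190/179 = -1548/179 ≈ -8.6480)
1/(T + h((5 - 8)*9)) = 1/(-1548/179 + 1) = 1/(-1369/179) = -179/1369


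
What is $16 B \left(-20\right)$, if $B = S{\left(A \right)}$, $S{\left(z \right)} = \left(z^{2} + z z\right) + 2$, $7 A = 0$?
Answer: $-640$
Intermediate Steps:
$A = 0$ ($A = \frac{1}{7} \cdot 0 = 0$)
$S{\left(z \right)} = 2 + 2 z^{2}$ ($S{\left(z \right)} = \left(z^{2} + z^{2}\right) + 2 = 2 z^{2} + 2 = 2 + 2 z^{2}$)
$B = 2$ ($B = 2 + 2 \cdot 0^{2} = 2 + 2 \cdot 0 = 2 + 0 = 2$)
$16 B \left(-20\right) = 16 \cdot 2 \left(-20\right) = 32 \left(-20\right) = -640$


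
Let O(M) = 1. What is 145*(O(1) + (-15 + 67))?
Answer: 7685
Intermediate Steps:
145*(O(1) + (-15 + 67)) = 145*(1 + (-15 + 67)) = 145*(1 + 52) = 145*53 = 7685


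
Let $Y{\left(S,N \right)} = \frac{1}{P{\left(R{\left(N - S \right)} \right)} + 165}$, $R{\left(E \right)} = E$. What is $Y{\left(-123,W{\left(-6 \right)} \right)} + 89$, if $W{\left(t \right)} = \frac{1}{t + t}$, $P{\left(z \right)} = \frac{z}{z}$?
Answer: $\frac{14775}{166} \approx 89.006$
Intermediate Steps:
$P{\left(z \right)} = 1$
$W{\left(t \right)} = \frac{1}{2 t}$
$Y{\left(S,N \right)} = \frac{1}{166}$ ($Y{\left(S,N \right)} = \frac{1}{1 + 165} = \frac{1}{166}$)
$Y{\left(-123,W{\left(-6 \right)} \right)} + 89 = \frac{1}{166} + 89 = \frac{14775}{166}$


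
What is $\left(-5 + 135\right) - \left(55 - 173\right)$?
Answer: $248$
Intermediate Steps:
$\left(-5 + 135\right) - \left(55 - 173\right) = 130 - -118 = 130 + 118 = 248$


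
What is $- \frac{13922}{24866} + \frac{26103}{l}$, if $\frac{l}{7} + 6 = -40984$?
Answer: $- \frac{331694047}{509628670} \approx -0.65085$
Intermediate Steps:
$l = -286930$ ($l = -42 + 7 \left(-40984\right) = -42 - 286888 = -286930$)
$- \frac{13922}{24866} + \frac{26103}{l} = - \frac{13922}{24866} + \frac{26103}{-286930} = \left(-13922\right) \frac{1}{24866} + 26103 \left(- \frac{1}{286930}\right) = - \frac{6961}{12433} - \frac{3729}{40990} = - \frac{331694047}{509628670}$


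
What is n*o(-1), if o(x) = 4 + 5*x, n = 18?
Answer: -18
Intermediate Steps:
n*o(-1) = 18*(4 + 5*(-1)) = 18*(4 - 5) = 18*(-1) = -18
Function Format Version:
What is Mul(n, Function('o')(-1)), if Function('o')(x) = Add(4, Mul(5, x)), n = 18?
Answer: -18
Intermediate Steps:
Mul(n, Function('o')(-1)) = Mul(18, Add(4, Mul(5, -1))) = Mul(18, Add(4, -5)) = Mul(18, -1) = -18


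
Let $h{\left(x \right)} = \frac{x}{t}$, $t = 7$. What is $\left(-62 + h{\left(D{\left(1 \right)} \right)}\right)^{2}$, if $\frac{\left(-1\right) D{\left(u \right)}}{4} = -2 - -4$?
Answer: $\frac{195364}{49} \approx 3987.0$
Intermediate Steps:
$D{\left(u \right)} = -8$ ($D{\left(u \right)} = - 4 \left(-2 - -4\right) = - 4 \left(-2 + 4\right) = \left(-4\right) 2 = -8$)
$h{\left(x \right)} = \frac{x}{7}$
$\left(-62 + h{\left(D{\left(1 \right)} \right)}\right)^{2} = \left(-62 + \frac{1}{7} \left(-8\right)\right)^{2} = \left(-62 - \frac{8}{7}\right)^{2} = \left(- \frac{442}{7}\right)^{2} = \frac{195364}{49}$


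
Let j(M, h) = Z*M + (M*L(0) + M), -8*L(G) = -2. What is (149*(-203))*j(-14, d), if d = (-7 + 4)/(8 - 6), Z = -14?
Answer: -10798179/2 ≈ -5.3991e+6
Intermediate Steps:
L(G) = ¼ (L(G) = -⅛*(-2) = ¼)
d = -3/2 ≈ -1.5000
j(M, h) = -51*M/4 (j(M, h) = -14*M + (M*(¼) + M) = -14*M + (M/4 + M) = -14*M + 5*M/4 = -51*M/4)
(149*(-203))*j(-14, d) = (149*(-203))*(-51/4*(-14)) = -30247*357/2 = -10798179/2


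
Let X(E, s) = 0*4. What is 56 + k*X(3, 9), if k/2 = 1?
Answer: 56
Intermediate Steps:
k = 2 (k = 2*1 = 2)
X(E, s) = 0
56 + k*X(3, 9) = 56 + 2*0 = 56 + 0 = 56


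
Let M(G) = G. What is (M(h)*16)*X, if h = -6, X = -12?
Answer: 1152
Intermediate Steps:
(M(h)*16)*X = -6*16*(-12) = -96*(-12) = 1152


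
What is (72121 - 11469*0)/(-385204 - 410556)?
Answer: -10303/113680 ≈ -0.090632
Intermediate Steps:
(72121 - 11469*0)/(-385204 - 410556) = (72121 + 0)/(-795760) = 72121*(-1/795760) = -10303/113680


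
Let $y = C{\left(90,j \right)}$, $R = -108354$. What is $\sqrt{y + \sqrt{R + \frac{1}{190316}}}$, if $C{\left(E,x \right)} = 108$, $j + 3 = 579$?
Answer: $\frac{\sqrt{19958058288 + 13594 i \sqrt{20023476366973}}}{13594} \approx 15.074 + 10.919 i$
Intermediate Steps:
$j = 576$ ($j = -3 + 579 = 576$)
$y = 108$
$\sqrt{y + \sqrt{R + \frac{1}{190316}}} = \sqrt{108 + \sqrt{-108354 + \frac{1}{190316}}} = \sqrt{108 + \sqrt{- \frac{20621499863}{190316}}} = \sqrt{108 + \frac{i \sqrt{20023476366973}}{13594}}$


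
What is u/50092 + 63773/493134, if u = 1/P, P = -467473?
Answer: 746675249637367/5773774993747572 ≈ 0.12932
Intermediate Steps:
u = -1/467473 (u = 1/(-467473) = -1/467473 ≈ -2.1392e-6)
u/50092 + 63773/493134 = -1/467473/50092 + 63773/493134 = -1/467473*1/50092 + 63773*(1/493134) = -1/23416657516 + 63773/493134 = 746675249637367/5773774993747572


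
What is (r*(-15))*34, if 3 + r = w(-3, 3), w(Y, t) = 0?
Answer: 1530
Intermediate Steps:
r = -3 (r = -3 + 0 = -3)
(r*(-15))*34 = -3*(-15)*34 = 45*34 = 1530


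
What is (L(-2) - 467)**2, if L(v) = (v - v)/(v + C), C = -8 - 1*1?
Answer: 218089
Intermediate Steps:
C = -9 (C = -8 - 1 = -9)
L(v) = 0 (L(v) = (v - v)/(v - 9) = 0/(-9 + v) = 0)
(L(-2) - 467)**2 = (0 - 467)**2 = (-467)**2 = 218089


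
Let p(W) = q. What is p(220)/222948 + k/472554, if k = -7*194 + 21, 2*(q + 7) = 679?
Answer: -15661919/11706107688 ≈ -0.0013379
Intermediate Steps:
q = 665/2 (q = -7 + (½)*679 = -7 + 679/2 = 665/2 ≈ 332.50)
p(W) = 665/2
k = -1337 (k = -1358 + 21 = -1337)
p(220)/222948 + k/472554 = (665/2)/222948 - 1337/472554 = (665/2)*(1/222948) - 1337*1/472554 = 665/445896 - 1337/472554 = -15661919/11706107688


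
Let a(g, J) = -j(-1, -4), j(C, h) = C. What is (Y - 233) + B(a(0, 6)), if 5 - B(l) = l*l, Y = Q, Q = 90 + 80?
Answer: -59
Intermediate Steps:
Q = 170
Y = 170
a(g, J) = 1 (a(g, J) = -1*(-1) = 1)
B(l) = 5 - l² (B(l) = 5 - l*l = 5 - l²)
(Y - 233) + B(a(0, 6)) = (170 - 233) + (5 - 1*1²) = -63 + (5 - 1*1) = -63 + (5 - 1) = -63 + 4 = -59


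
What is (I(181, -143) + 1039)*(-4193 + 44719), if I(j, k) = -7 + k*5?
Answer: 12846742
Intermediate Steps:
I(j, k) = -7 + 5*k
(I(181, -143) + 1039)*(-4193 + 44719) = ((-7 + 5*(-143)) + 1039)*(-4193 + 44719) = ((-7 - 715) + 1039)*40526 = (-722 + 1039)*40526 = 317*40526 = 12846742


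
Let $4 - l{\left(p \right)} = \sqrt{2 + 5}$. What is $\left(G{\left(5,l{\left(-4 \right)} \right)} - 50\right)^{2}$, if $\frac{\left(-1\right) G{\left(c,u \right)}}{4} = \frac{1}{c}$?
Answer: $\frac{64516}{25} \approx 2580.6$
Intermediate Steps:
$l{\left(p \right)} = 4 - \sqrt{7}$ ($l{\left(p \right)} = 4 - \sqrt{2 + 5} = 4 - \sqrt{7}$)
$G{\left(c,u \right)} = - \frac{4}{c}$
$\left(G{\left(5,l{\left(-4 \right)} \right)} - 50\right)^{2} = \left(- \frac{4}{5} - 50\right)^{2} = \left(- \frac{254}{5}\right)^{2} = \frac{64516}{25}$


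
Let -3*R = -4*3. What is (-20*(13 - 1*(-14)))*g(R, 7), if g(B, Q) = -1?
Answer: 540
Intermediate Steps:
R = 4 (R = -(-4)*3/3 = -⅓*(-12) = 4)
(-20*(13 - 1*(-14)))*g(R, 7) = -20*(13 - 1*(-14))*(-1) = -20*(13 + 14)*(-1) = -20*27*(-1) = -540*(-1) = 540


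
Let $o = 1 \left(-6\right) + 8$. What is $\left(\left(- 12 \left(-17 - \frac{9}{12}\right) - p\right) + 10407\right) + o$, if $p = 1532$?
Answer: $9090$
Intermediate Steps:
$o = 2$ ($o = -6 + 8 = 2$)
$\left(\left(- 12 \left(-17 - \frac{9}{12}\right) - p\right) + 10407\right) + o = \left(\left(- 12 \left(-17 - \frac{9}{12}\right) - 1532\right) + 10407\right) + 2 = \left(\left(- 12 \left(-17 - \frac{3}{4}\right) - 1532\right) + 10407\right) + 2 = \left(\left(\left(-12\right) \left(- \frac{71}{4}\right) - 1532\right) + 10407\right) + 2 = \left(\left(213 - 1532\right) + 10407\right) + 2 = \left(-1319 + 10407\right) + 2 = 9088 + 2 = 9090$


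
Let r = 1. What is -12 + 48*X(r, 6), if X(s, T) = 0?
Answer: -12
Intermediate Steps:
-12 + 48*X(r, 6) = -12 + 48*0 = -12 + 0 = -12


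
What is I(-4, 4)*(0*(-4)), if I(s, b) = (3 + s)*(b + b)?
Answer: 0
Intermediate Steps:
I(s, b) = 2*b*(3 + s) (I(s, b) = (3 + s)*(2*b) = 2*b*(3 + s))
I(-4, 4)*(0*(-4)) = (2*4*(3 - 4))*(0*(-4)) = (2*4*(-1))*0 = -8*0 = 0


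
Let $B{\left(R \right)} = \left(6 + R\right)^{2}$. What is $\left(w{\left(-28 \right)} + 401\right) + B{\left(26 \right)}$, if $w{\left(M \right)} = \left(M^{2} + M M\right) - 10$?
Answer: $2983$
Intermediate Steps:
$w{\left(M \right)} = -10 + 2 M^{2}$ ($w{\left(M \right)} = \left(M^{2} + M^{2}\right) - 10 = 2 M^{2} - 10 = -10 + 2 M^{2}$)
$\left(w{\left(-28 \right)} + 401\right) + B{\left(26 \right)} = \left(\left(-10 + 2 \left(-28\right)^{2}\right) + 401\right) + \left(6 + 26\right)^{2} = \left(\left(-10 + 2 \cdot 784\right) + 401\right) + 32^{2} = \left(\left(-10 + 1568\right) + 401\right) + 1024 = \left(1558 + 401\right) + 1024 = 1959 + 1024 = 2983$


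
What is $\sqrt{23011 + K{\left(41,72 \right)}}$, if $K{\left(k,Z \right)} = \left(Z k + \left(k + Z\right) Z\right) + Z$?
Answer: $\sqrt{34171} \approx 184.85$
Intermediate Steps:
$K{\left(k,Z \right)} = Z + Z k + Z \left(Z + k\right)$ ($K{\left(k,Z \right)} = \left(Z k + \left(Z + k\right) Z\right) + Z = \left(Z k + Z \left(Z + k\right)\right) + Z = Z + Z k + Z \left(Z + k\right)$)
$\sqrt{23011 + K{\left(41,72 \right)}} = \sqrt{23011 + 72 \left(1 + 72 + 2 \cdot 41\right)} = \sqrt{23011 + 72 \left(1 + 72 + 82\right)} = \sqrt{23011 + 72 \cdot 155} = \sqrt{23011 + 11160} = \sqrt{34171}$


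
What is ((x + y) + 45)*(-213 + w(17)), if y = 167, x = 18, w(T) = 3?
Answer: -48300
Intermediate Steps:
((x + y) + 45)*(-213 + w(17)) = ((18 + 167) + 45)*(-213 + 3) = (185 + 45)*(-210) = 230*(-210) = -48300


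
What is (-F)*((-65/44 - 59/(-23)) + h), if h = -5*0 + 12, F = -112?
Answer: 370860/253 ≈ 1465.8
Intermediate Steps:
h = 12 (h = 0 + 12 = 12)
(-F)*((-65/44 - 59/(-23)) + h) = (-1*(-112))*((-65/44 - 59/(-23)) + 12) = 112*((-65*1/44 - 59*(-1/23)) + 12) = 112*((-65/44 + 59/23) + 12) = 112*(1101/1012 + 12) = 112*(13245/1012) = 370860/253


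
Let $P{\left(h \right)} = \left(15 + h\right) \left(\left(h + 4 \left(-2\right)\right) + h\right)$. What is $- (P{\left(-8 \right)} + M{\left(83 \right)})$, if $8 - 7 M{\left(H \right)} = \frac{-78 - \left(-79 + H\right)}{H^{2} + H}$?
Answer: $\frac{4071607}{24402} \approx 166.86$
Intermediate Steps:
$M{\left(H \right)} = \frac{8}{7} - \frac{1 - H}{7 \left(H + H^{2}\right)}$ ($M{\left(H \right)} = \frac{8}{7} - \frac{\left(-78 - \left(-79 + H\right)\right) \frac{1}{H^{2} + H}}{7} = \frac{8}{7} - \frac{\left(1 - H\right) \frac{1}{H + H^{2}}}{7} = \frac{8}{7} - \frac{\frac{1}{H + H^{2}} \left(1 - H\right)}{7} = \frac{8}{7} - \frac{1 - H}{7 \left(H + H^{2}\right)}$)
$P{\left(h \right)} = \left(-8 + 2 h\right) \left(15 + h\right)$ ($P{\left(h \right)} = \left(15 + h\right) \left(\left(h - 8\right) + h\right) = \left(15 + h\right) \left(\left(-8 + h\right) + h\right) = \left(15 + h\right) \left(-8 + 2 h\right) = \left(-8 + 2 h\right) \left(15 + h\right)$)
$- (P{\left(-8 \right)} + M{\left(83 \right)}) = - (\left(-120 + 2 \left(-8\right)^{2} + 22 \left(-8\right)\right) + \frac{-1 + 8 \cdot 83^{2} + 9 \cdot 83}{7 \cdot 83 \left(1 + 83\right)}) = - (\left(-120 + 2 \cdot 64 - 176\right) + \frac{1}{7} \cdot \frac{1}{83} \cdot \frac{1}{84} \left(-1 + 8 \cdot 6889 + 747\right)) = - (\left(-120 + 128 - 176\right) + \frac{1}{7} \cdot \frac{1}{83} \cdot \frac{1}{84} \left(-1 + 55112 + 747\right)) = - (-168 + \frac{1}{7} \cdot \frac{1}{83} \cdot \frac{1}{84} \cdot 55858) = - (-168 + \frac{27929}{24402}) = \left(-1\right) \left(- \frac{4071607}{24402}\right) = \frac{4071607}{24402}$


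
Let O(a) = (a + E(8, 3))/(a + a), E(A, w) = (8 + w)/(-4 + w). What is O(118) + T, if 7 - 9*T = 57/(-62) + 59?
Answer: -343853/65844 ≈ -5.2222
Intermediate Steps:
E(A, w) = (8 + w)/(-4 + w)
O(a) = (-11 + a)/(2*a) (O(a) = (a + (8 + 3)/(-4 + 3))/(a + a) = (a + 11/(-1))/((2*a)) = (a - 1*11)*(1/(2*a)) = (a - 11)*(1/(2*a)) = (-11 + a)*(1/(2*a)) = (-11 + a)/(2*a))
T = -3167/558 (T = 7/9 - (57/(-62) + 59)/9 = 7/9 - (-1/62*57 + 59)/9 = 7/9 - (-57/62 + 59)/9 = 7/9 - ⅑*3601/62 = 7/9 - 3601/558 = -3167/558 ≈ -5.6756)
O(118) + T = (½)*(-11 + 118)/118 - 3167/558 = (½)*(1/118)*107 - 3167/558 = 107/236 - 3167/558 = -343853/65844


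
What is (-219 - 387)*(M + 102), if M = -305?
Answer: 123018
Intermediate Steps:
(-219 - 387)*(M + 102) = (-219 - 387)*(-305 + 102) = -606*(-203) = 123018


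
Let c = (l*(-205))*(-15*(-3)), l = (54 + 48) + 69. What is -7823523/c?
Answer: 2607841/525825 ≈ 4.9595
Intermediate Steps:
l = 171 (l = 102 + 69 = 171)
c = -1577475 (c = (171*(-205))*(-15*(-3)) = -35055*45 = -1577475)
-7823523/c = -7823523/(-1577475) = -7823523*(-1/1577475) = 2607841/525825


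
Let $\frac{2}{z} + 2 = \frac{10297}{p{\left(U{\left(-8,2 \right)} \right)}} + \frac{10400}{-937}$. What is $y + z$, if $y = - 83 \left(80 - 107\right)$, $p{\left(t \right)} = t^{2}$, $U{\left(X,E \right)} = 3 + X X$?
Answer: $\frac{101844358591}{45449697} \approx 2240.8$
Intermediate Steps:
$U{\left(X,E \right)} = 3 + X^{2}$
$y = 2241$ ($y = \left(-83\right) \left(-27\right) = 2241$)
$z = - \frac{8412386}{45449697}$ ($z = \frac{2}{-2 + \left(\frac{10297}{\left(3 + \left(-8\right)^{2}\right)^{2}} + \frac{10400}{-937}\right)} = \frac{2}{-2 + \left(\frac{10297}{\left(3 + 64\right)^{2}} + 10400 \left(- \frac{1}{937}\right)\right)} = \frac{2}{-2 - \left(\frac{10400}{937} - \frac{10297}{67^{2}}\right)} = \frac{2}{-2 - \left(\frac{10400}{937} - \frac{10297}{4489}\right)} = \frac{2}{-2 + \left(10297 \cdot \frac{1}{4489} - \frac{10400}{937}\right)} = \frac{2}{-2 + \left(\frac{10297}{4489} - \frac{10400}{937}\right)} = \frac{2}{-2 - \frac{37037311}{4206193}} = \frac{2}{- \frac{45449697}{4206193}} = 2 \left(- \frac{4206193}{45449697}\right) = - \frac{8412386}{45449697} \approx -0.18509$)
$y + z = 2241 - \frac{8412386}{45449697} = \frac{101844358591}{45449697}$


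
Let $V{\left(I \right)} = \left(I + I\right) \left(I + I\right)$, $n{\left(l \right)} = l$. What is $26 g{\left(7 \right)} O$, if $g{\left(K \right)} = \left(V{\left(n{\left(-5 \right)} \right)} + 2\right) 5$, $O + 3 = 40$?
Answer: $490620$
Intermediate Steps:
$O = 37$ ($O = -3 + 40 = 37$)
$V{\left(I \right)} = 4 I^{2}$ ($V{\left(I \right)} = 2 I 2 I = 4 I^{2}$)
$g{\left(K \right)} = 510$ ($g{\left(K \right)} = \left(4 \left(-5\right)^{2} + 2\right) 5 = \left(4 \cdot 25 + 2\right) 5 = \left(100 + 2\right) 5 = 102 \cdot 5 = 510$)
$26 g{\left(7 \right)} O = 26 \cdot 510 \cdot 37 = 13260 \cdot 37 = 490620$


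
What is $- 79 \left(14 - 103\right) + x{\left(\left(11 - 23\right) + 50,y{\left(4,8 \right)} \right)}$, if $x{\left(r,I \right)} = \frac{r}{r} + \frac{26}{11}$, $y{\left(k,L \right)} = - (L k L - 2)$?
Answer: $\frac{77378}{11} \approx 7034.4$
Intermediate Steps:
$y{\left(k,L \right)} = 2 - k L^{2}$ ($y{\left(k,L \right)} = - (k L^{2} - 2) = - (-2 + k L^{2}) = 2 - k L^{2}$)
$x{\left(r,I \right)} = \frac{37}{11}$ ($x{\left(r,I \right)} = 1 + 26 \cdot \frac{1}{11} = 1 + \frac{26}{11} = \frac{37}{11}$)
$- 79 \left(14 - 103\right) + x{\left(\left(11 - 23\right) + 50,y{\left(4,8 \right)} \right)} = - 79 \left(14 - 103\right) + \frac{37}{11} = \left(-79\right) \left(-89\right) + \frac{37}{11} = 7031 + \frac{37}{11} = \frac{77378}{11}$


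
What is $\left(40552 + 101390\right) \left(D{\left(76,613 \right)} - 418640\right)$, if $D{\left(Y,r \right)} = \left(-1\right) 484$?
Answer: $-59491298808$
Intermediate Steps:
$D{\left(Y,r \right)} = -484$
$\left(40552 + 101390\right) \left(D{\left(76,613 \right)} - 418640\right) = \left(40552 + 101390\right) \left(-484 - 418640\right) = 141942 \left(-419124\right) = -59491298808$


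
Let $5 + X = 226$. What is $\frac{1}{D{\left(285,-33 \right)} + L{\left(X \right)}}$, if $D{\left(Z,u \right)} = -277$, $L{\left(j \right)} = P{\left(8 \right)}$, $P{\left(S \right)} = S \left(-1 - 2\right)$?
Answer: $- \frac{1}{301} \approx -0.0033223$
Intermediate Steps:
$P{\left(S \right)} = - 3 S$ ($P{\left(S \right)} = S \left(-3\right) = - 3 S$)
$X = 221$ ($X = -5 + 226 = 221$)
$L{\left(j \right)} = -24$ ($L{\left(j \right)} = \left(-3\right) 8 = -24$)
$\frac{1}{D{\left(285,-33 \right)} + L{\left(X \right)}} = \frac{1}{-277 - 24} = \frac{1}{-301} = - \frac{1}{301}$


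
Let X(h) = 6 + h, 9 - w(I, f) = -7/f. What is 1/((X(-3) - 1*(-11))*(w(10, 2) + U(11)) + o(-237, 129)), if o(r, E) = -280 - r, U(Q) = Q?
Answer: 1/286 ≈ 0.0034965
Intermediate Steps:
w(I, f) = 9 + 7/f (w(I, f) = 9 - (-7)/f = 9 + 7/f)
1/((X(-3) - 1*(-11))*(w(10, 2) + U(11)) + o(-237, 129)) = 1/(((6 - 3) - 1*(-11))*((9 + 7/2) + 11) + (-280 - 1*(-237))) = 1/((3 + 11)*((9 + 7*(½)) + 11) + (-280 + 237)) = 1/(14*((9 + 7/2) + 11) - 43) = 1/(14*(25/2 + 11) - 43) = 1/(14*(47/2) - 43) = 1/(329 - 43) = 1/286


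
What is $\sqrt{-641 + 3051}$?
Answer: $\sqrt{2410} \approx 49.092$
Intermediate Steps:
$\sqrt{-641 + 3051} = \sqrt{2410}$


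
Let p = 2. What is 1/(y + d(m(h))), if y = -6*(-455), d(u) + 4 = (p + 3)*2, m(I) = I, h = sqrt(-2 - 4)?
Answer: 1/2736 ≈ 0.00036550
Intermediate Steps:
h = I*sqrt(6) (h = sqrt(-6) = I*sqrt(6) ≈ 2.4495*I)
d(u) = 6 (d(u) = -4 + (2 + 3)*2 = -4 + 5*2 = -4 + 10 = 6)
y = 2730
1/(y + d(m(h))) = 1/(2730 + 6) = 1/2736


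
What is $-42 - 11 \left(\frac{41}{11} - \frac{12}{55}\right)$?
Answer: $- \frac{403}{5} \approx -80.6$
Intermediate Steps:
$-42 - 11 \left(\frac{41}{11} - \frac{12}{55}\right) = -42 - \frac{193}{5} = - \frac{403}{5}$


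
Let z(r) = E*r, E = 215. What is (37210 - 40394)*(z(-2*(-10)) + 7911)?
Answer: -38879824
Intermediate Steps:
z(r) = 215*r
(37210 - 40394)*(z(-2*(-10)) + 7911) = (37210 - 40394)*(215*(-2*(-10)) + 7911) = -3184*(215*20 + 7911) = -3184*(4300 + 7911) = -3184*12211 = -38879824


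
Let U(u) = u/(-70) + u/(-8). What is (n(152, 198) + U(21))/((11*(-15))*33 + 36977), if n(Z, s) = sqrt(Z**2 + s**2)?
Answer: -117/1261280 + sqrt(15577)/15766 ≈ 0.0078235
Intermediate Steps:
U(u) = -39*u/280 (U(u) = u*(-1/70) + u*(-1/8) = -u/70 - u/8 = -39*u/280)
(n(152, 198) + U(21))/((11*(-15))*33 + 36977) = (sqrt(152**2 + 198**2) - 39/280*21)/((11*(-15))*33 + 36977) = (sqrt(23104 + 39204) - 117/40)/(-165*33 + 36977) = (sqrt(62308) - 117/40)/(-5445 + 36977) = (2*sqrt(15577) - 117/40)/31532 = (-117/40 + 2*sqrt(15577))*(1/31532) = -117/1261280 + sqrt(15577)/15766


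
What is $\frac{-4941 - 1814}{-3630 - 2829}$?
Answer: $\frac{6755}{6459} \approx 1.0458$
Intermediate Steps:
$\frac{-4941 - 1814}{-3630 - 2829} = - \frac{6755}{-6459} = \left(-6755\right) \left(- \frac{1}{6459}\right) = \frac{6755}{6459}$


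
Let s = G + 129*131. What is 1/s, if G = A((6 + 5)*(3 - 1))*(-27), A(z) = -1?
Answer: 1/16926 ≈ 5.9081e-5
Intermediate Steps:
G = 27 (G = -1*(-27) = 27)
s = 16926 (s = 27 + 129*131 = 27 + 16899 = 16926)
1/s = 1/16926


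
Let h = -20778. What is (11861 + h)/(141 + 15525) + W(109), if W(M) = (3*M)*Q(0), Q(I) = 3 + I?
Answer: 15359429/15666 ≈ 980.43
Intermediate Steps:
W(M) = 9*M (W(M) = (3*M)*(3 + 0) = (3*M)*3 = 9*M)
(11861 + h)/(141 + 15525) + W(109) = (11861 - 20778)/(141 + 15525) + 9*109 = -8917/15666 + 981 = 15359429/15666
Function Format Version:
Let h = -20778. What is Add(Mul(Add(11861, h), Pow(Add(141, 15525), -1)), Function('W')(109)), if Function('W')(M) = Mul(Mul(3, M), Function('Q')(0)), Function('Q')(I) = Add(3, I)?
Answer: Rational(15359429, 15666) ≈ 980.43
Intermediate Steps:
Function('W')(M) = Mul(9, M) (Function('W')(M) = Mul(Mul(3, M), Add(3, 0)) = Mul(Mul(3, M), 3) = Mul(9, M))
Add(Mul(Add(11861, h), Pow(Add(141, 15525), -1)), Function('W')(109)) = Add(Mul(Add(11861, -20778), Pow(Add(141, 15525), -1)), Mul(9, 109)) = Add(Mul(-8917, Pow(15666, -1)), 981) = Add(Mul(-8917, Rational(1, 15666)), 981) = Add(Rational(-8917, 15666), 981) = Rational(15359429, 15666)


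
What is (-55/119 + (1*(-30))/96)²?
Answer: 2175625/3625216 ≈ 0.60014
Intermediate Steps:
(-55/119 + (1*(-30))/96)² = (-55*1/119 - 30*1/96)² = (-55/119 - 5/16)² = (-1475/1904)² = 2175625/3625216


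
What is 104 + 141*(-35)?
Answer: -4831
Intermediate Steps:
104 + 141*(-35) = 104 - 4935 = -4831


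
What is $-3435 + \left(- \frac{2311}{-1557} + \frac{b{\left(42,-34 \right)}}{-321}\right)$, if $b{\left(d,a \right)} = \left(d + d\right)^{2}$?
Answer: $- \frac{575682352}{166599} \approx -3455.5$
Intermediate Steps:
$b{\left(d,a \right)} = 4 d^{2}$ ($b{\left(d,a \right)} = \left(2 d\right)^{2} = 4 d^{2}$)
$-3435 + \left(- \frac{2311}{-1557} + \frac{b{\left(42,-34 \right)}}{-321}\right) = -3435 + \left(- \frac{2311}{-1557} + \frac{4 \cdot 42^{2}}{-321}\right) = -3435 + \left(\left(-2311\right) \left(- \frac{1}{1557}\right) + 4 \cdot 1764 \left(- \frac{1}{321}\right)\right) = -3435 + \left(\frac{2311}{1557} + 7056 \left(- \frac{1}{321}\right)\right) = -3435 + \left(\frac{2311}{1557} - \frac{2352}{107}\right) = -3435 - \frac{3414787}{166599} = - \frac{575682352}{166599}$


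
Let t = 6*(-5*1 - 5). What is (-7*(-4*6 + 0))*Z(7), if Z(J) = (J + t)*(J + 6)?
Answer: -115752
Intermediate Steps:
t = -60 (t = 6*(-5 - 5) = 6*(-10) = -60)
Z(J) = (-60 + J)*(6 + J) (Z(J) = (J - 60)*(J + 6) = (-60 + J)*(6 + J))
(-7*(-4*6 + 0))*Z(7) = (-7*(-4*6 + 0))*(-360 + 7² - 54*7) = (-7*(-24 + 0))*(-360 + 49 - 378) = -7*(-24)*(-689) = 168*(-689) = -115752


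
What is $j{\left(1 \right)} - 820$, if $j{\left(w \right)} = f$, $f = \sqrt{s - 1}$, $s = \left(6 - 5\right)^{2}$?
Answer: $-820$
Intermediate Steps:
$s = 1$ ($s = 1^{2} = 1$)
$f = 0$ ($f = \sqrt{1 - 1} = \sqrt{0} = 0$)
$j{\left(w \right)} = 0$
$j{\left(1 \right)} - 820 = 0 - 820 = -820$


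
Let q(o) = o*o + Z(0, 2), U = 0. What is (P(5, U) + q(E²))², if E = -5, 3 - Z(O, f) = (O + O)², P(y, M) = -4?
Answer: 389376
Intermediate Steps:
Z(O, f) = 3 - 4*O² (Z(O, f) = 3 - (O + O)² = 3 - (2*O)² = 3 - 4*O²)
q(o) = 3 + o² (q(o) = o*o + (3 - 4*0²) = o² + (3 - 4*0) = o² + (3 + 0) = o² + 3 = 3 + o²)
(P(5, U) + q(E²))² = (-4 + (3 + ((-5)²)²))² = (-4 + (3 + 25²))² = (-4 + (3 + 625))² = (-4 + 628)² = 624² = 389376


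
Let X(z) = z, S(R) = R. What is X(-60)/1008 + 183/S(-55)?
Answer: -15647/4620 ≈ -3.3868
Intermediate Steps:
X(-60)/1008 + 183/S(-55) = -60/1008 + 183/(-55) = -60*1/1008 + 183*(-1/55) = -5/84 - 183/55 = -15647/4620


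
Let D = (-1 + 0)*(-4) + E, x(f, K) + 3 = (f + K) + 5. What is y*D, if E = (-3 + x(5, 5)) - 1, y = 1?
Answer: 12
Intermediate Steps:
x(f, K) = 2 + K + f (x(f, K) = -3 + ((f + K) + 5) = -3 + ((K + f) + 5) = -3 + (5 + K + f) = 2 + K + f)
E = 8 (E = (-3 + (2 + 5 + 5)) - 1 = (-3 + 12) - 1 = 9 - 1 = 8)
D = 12 (D = (-1 + 0)*(-4) + 8 = -1*(-4) + 8 = 4 + 8 = 12)
y*D = 1*12 = 12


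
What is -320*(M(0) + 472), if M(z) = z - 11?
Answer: -147520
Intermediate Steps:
M(z) = -11 + z
-320*(M(0) + 472) = -320*((-11 + 0) + 472) = -320*(-11 + 472) = -320*461 = -147520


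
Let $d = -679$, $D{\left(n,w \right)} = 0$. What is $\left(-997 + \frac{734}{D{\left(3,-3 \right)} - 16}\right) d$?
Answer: $\frac{5664897}{8} \approx 7.0811 \cdot 10^{5}$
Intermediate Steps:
$\left(-997 + \frac{734}{D{\left(3,-3 \right)} - 16}\right) d = \left(-997 + \frac{734}{0 - 16}\right) \left(-679\right) = \left(-997 + \frac{734}{-16}\right) \left(-679\right) = \left(-997 + 734 \left(- \frac{1}{16}\right)\right) \left(-679\right) = \left(-997 - \frac{367}{8}\right) \left(-679\right) = \left(- \frac{8343}{8}\right) \left(-679\right) = \frac{5664897}{8}$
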